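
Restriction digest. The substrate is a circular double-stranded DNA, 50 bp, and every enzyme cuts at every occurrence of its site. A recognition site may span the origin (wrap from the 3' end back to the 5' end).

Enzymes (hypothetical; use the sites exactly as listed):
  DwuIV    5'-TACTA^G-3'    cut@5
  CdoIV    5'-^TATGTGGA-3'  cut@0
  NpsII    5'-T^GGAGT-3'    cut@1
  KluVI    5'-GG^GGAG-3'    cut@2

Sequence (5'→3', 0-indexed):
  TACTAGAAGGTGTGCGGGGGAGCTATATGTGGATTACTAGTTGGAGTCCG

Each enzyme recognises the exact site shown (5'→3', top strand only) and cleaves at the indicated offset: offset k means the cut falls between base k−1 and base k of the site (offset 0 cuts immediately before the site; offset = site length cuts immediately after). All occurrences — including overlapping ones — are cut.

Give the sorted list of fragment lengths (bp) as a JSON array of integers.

Scan for sites:
  DwuIV TACTAG/5: at [0, 34] ⇒ [5, 39]
  CdoIV TATGTGGA/0: at [25] ⇒ [25]
  NpsII TGGAGT/1: at [41] ⇒ [42]
  KluVI GGGGAG/2: at [16] ⇒ [18]

Pooled cuts: [5, 18, 25, 39, 42]

Fragment lengths:
  5→18: 13 bp
  18→25: 7 bp
  25→39: 14 bp
  39→42: 3 bp
  42→5 (wrap): 50-42+5 = 13 bp

[3,7,13,13,14]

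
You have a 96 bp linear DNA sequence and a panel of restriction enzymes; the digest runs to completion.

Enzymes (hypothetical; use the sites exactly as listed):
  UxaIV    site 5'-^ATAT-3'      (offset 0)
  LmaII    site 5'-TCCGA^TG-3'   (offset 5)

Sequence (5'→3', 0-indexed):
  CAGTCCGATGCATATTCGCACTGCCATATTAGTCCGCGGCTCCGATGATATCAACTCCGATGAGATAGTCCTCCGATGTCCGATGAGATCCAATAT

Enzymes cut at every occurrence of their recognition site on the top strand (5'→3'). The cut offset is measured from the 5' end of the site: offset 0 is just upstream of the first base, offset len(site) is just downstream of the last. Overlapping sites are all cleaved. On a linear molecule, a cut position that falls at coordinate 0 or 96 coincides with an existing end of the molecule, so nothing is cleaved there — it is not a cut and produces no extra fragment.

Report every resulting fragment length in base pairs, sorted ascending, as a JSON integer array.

[2,3,4,7,8,9,13,14,16,20]

Site scan:
  UxaIV ATAT/0: at [11, 25, 47, 92] ⇒ [11, 25, 47, 92]
  LmaII TCCGATG/5: at [3, 40, 55, 71, 78] ⇒ [8, 45, 60, 76, 83]

Pooled cuts: [8, 11, 25, 45, 47, 60, 76, 83, 92]

Fragments:
  [0,8): 8 bp
  [8,11): 3 bp
  [11,25): 14 bp
  [25,45): 20 bp
  [45,47): 2 bp
  [47,60): 13 bp
  [60,76): 16 bp
  [76,83): 7 bp
  [83,92): 9 bp
  [92,96): 4 bp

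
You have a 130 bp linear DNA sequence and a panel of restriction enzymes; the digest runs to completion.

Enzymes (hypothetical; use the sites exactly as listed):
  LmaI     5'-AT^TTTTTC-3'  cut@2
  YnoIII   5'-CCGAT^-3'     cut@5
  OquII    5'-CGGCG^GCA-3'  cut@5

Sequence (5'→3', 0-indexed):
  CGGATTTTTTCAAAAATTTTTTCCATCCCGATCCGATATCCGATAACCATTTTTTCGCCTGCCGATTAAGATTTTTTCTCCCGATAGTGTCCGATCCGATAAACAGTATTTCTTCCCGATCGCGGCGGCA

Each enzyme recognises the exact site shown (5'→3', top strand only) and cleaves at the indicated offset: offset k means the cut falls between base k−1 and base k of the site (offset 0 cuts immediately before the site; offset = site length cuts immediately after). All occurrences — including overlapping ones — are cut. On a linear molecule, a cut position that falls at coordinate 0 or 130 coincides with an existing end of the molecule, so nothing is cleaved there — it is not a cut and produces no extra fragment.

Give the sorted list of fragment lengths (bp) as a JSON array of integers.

Site scan:
  LmaI ATTTTTTC/2: at [3, 15, 48, 70] ⇒ [5, 17, 50, 72]
  YnoIII CCGAT/5: at [27, 32, 39, 61, 80, 90, 95, 115] ⇒ [32, 37, 44, 66, 85, 95, 100, 120]
  OquII CGGCGGCA/5: at [122] ⇒ [127]

Pooled cuts: [5, 17, 32, 37, 44, 50, 66, 72, 85, 95, 100, 120, 127]

Fragments:
  [0,5): 5 bp
  [5,17): 12 bp
  [17,32): 15 bp
  [32,37): 5 bp
  [37,44): 7 bp
  [44,50): 6 bp
  [50,66): 16 bp
  [66,72): 6 bp
  [72,85): 13 bp
  [85,95): 10 bp
  [95,100): 5 bp
  [100,120): 20 bp
  [120,127): 7 bp
  [127,130): 3 bp

[3,5,5,5,6,6,7,7,10,12,13,15,16,20]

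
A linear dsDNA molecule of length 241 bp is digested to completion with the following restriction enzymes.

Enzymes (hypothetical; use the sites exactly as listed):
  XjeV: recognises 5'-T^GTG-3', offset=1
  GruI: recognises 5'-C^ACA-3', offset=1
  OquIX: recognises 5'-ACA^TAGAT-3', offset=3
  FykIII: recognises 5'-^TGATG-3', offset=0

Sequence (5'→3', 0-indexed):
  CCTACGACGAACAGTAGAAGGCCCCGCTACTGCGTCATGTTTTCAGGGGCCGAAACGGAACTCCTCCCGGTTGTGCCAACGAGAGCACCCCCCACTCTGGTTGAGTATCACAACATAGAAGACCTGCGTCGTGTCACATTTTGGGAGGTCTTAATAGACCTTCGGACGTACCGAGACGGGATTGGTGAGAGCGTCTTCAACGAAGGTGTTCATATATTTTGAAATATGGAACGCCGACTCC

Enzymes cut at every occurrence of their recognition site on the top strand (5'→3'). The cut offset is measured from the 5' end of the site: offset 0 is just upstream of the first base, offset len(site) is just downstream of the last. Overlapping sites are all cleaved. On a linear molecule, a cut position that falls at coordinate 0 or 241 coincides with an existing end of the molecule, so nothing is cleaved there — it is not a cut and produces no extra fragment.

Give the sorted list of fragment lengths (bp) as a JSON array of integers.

Scan for sites:
  XjeV TGTG/1: at [71] ⇒ [72]
  GruI CACA/1: at [108, 134] ⇒ [109, 135]
  OquIX (ACATAGAT, off=3): no sites
  FykIII (TGATG, off=0): no sites

All cut coordinates (distinct, sorted): [72, 109, 135]

Fragments:
  [0,72): 72 bp
  [72,109): 37 bp
  [109,135): 26 bp
  [135,241): 106 bp

[26,37,72,106]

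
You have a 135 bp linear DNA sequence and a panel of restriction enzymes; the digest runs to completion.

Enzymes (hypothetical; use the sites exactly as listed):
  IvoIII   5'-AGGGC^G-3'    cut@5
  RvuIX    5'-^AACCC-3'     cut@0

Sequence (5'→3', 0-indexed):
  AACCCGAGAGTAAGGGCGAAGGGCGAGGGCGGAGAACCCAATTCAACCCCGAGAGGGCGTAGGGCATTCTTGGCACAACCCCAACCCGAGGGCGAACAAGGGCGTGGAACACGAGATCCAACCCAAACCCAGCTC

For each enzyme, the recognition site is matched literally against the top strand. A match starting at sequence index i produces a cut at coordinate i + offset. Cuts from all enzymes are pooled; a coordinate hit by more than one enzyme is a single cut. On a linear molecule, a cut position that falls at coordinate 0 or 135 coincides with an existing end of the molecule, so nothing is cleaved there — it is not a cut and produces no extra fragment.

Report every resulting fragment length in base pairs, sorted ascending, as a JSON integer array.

Site scan:
  IvoIII AGGGCG/5: at [12, 19, 25, 53, 88, 98] ⇒ [17, 24, 30, 58, 93, 103]
  RvuIX AACCC/0: at [0, 34, 44, 76, 82, 119, 125] ⇒ [34, 44, 76, 82, 119, 125] (position 0 is a terminus of the linear molecule — no cut)

All cut coordinates (distinct, sorted): [17, 24, 30, 34, 44, 58, 76, 82, 93, 103, 119, 125]

Fragment lengths:
  [0,17): 17 bp
  [17,24): 7 bp
  [24,30): 6 bp
  [30,34): 4 bp
  [34,44): 10 bp
  [44,58): 14 bp
  [58,76): 18 bp
  [76,82): 6 bp
  [82,93): 11 bp
  [93,103): 10 bp
  [103,119): 16 bp
  [119,125): 6 bp
  [125,135): 10 bp

[4,6,6,6,7,10,10,10,11,14,16,17,18]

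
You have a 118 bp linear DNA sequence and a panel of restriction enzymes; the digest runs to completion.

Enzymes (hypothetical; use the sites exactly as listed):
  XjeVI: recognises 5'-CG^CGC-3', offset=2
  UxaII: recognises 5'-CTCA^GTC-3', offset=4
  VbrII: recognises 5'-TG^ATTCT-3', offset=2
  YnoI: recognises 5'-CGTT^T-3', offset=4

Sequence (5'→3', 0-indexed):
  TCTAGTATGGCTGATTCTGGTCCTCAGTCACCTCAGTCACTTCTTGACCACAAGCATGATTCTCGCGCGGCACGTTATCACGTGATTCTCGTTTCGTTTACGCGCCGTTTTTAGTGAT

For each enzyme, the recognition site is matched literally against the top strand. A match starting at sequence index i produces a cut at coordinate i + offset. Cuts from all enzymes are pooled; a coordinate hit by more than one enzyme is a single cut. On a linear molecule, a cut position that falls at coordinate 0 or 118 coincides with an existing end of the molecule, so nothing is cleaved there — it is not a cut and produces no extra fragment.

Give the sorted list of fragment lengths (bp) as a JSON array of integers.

Site scan:
  XjeVI (CGCGC, off=2): starts [63, 100] → cuts [65, 102]
  UxaII (CTCAGTC, off=4): starts [22, 31] → cuts [26, 35]
  VbrII (TGATTCT, off=2): starts [11, 56, 82] → cuts [13, 58, 84]
  YnoI (CGTTT, off=4): starts [89, 94, 105] → cuts [93, 98, 109]

All cut coordinates (distinct, sorted): [13, 26, 35, 58, 65, 84, 93, 98, 102, 109]

Fragments:
  [0,13): 13 bp
  [13,26): 13 bp
  [26,35): 9 bp
  [35,58): 23 bp
  [58,65): 7 bp
  [65,84): 19 bp
  [84,93): 9 bp
  [93,98): 5 bp
  [98,102): 4 bp
  [102,109): 7 bp
  [109,118): 9 bp

[4,5,7,7,9,9,9,13,13,19,23]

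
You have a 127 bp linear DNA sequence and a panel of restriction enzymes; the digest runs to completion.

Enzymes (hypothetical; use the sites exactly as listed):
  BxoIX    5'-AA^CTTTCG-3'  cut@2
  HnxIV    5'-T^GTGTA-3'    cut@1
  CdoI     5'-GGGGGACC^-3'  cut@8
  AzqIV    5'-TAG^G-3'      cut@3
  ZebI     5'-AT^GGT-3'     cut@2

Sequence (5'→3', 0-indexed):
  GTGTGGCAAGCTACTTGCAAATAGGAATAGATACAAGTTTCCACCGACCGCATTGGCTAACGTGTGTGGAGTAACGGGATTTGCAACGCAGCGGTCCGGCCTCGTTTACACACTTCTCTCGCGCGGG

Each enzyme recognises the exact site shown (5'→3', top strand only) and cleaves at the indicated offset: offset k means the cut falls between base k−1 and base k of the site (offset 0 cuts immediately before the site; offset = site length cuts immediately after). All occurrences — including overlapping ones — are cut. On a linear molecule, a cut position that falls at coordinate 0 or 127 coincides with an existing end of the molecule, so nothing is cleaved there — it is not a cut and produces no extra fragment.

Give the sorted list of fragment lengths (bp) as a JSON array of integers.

Scan for sites:
  BxoIX (AACTTTCG, off=2): no sites
  HnxIV (TGTGTA, off=1): no sites
  CdoI (GGGGGACC, off=8): no sites
  AzqIV TAGG/3: at [21] ⇒ [24]
  ZebI (ATGGT, off=2): no sites

Pooled cuts: [24]

Fragment lengths:
  [0,24): 24 bp
  [24,127): 103 bp

[24,103]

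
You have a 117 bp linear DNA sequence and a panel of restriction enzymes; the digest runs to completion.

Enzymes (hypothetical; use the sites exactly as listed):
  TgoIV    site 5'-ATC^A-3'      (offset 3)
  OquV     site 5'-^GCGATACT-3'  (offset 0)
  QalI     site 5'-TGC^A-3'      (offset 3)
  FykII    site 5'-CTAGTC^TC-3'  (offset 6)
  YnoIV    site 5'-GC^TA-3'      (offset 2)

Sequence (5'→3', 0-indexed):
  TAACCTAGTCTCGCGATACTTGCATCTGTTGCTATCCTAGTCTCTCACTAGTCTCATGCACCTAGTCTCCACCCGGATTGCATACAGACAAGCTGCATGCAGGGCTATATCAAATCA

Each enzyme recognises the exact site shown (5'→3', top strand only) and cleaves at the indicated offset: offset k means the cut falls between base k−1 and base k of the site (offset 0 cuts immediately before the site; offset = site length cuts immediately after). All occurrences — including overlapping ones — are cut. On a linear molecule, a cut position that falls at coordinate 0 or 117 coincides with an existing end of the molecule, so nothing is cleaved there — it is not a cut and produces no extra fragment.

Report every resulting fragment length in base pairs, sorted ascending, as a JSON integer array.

Per-enzyme occurrences:
  TgoIV (ATCA, off=3): starts [108, 113] → cuts [111, 116]
  OquV (GCGATACT, off=0): starts [12] → cuts [12]
  QalI (TGCA, off=3): starts [20, 56, 78, 93, 97] → cuts [23, 59, 81, 96, 100]
  FykII (CTAGTCTC, off=6): starts [4, 36, 47, 61] → cuts [10, 42, 53, 67]
  YnoIV (GCTA, off=2): starts [30, 103] → cuts [32, 105]

Pooled cuts: [10, 12, 23, 32, 42, 53, 59, 67, 81, 96, 100, 105, 111, 116]

Fragment lengths:
  [0,10): 10 bp
  [10,12): 2 bp
  [12,23): 11 bp
  [23,32): 9 bp
  [32,42): 10 bp
  [42,53): 11 bp
  [53,59): 6 bp
  [59,67): 8 bp
  [67,81): 14 bp
  [81,96): 15 bp
  [96,100): 4 bp
  [100,105): 5 bp
  [105,111): 6 bp
  [111,116): 5 bp
  [116,117): 1 bp

[1,2,4,5,5,6,6,8,9,10,10,11,11,14,15]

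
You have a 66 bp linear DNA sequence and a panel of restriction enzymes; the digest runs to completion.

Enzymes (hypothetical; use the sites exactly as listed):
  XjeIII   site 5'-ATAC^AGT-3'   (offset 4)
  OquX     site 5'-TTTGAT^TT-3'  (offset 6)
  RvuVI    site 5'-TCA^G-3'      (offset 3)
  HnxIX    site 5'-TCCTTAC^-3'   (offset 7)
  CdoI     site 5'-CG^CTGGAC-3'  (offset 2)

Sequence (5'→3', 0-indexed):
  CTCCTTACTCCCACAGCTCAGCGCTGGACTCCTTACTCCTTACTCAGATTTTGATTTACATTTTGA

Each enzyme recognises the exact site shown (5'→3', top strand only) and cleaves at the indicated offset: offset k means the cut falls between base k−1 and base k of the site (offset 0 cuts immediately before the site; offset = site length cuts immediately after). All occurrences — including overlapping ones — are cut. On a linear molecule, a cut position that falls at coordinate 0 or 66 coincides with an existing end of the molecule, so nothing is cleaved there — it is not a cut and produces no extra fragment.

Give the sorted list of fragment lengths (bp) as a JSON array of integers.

Scan for sites:
  XjeIII (ATACAGT, off=4): no sites
  OquX (TTTGATTT, off=6): starts [49] → cuts [55]
  RvuVI (TCAG, off=3): starts [17, 43] → cuts [20, 46]
  HnxIX (TCCTTAC, off=7): starts [1, 29, 36] → cuts [8, 36, 43]
  CdoI (CGCTGGAC, off=2): starts [21] → cuts [23]

Pooled cuts: [8, 20, 23, 36, 43, 46, 55]

Fragments:
  [0,8): 8 bp
  [8,20): 12 bp
  [20,23): 3 bp
  [23,36): 13 bp
  [36,43): 7 bp
  [43,46): 3 bp
  [46,55): 9 bp
  [55,66): 11 bp

[3,3,7,8,9,11,12,13]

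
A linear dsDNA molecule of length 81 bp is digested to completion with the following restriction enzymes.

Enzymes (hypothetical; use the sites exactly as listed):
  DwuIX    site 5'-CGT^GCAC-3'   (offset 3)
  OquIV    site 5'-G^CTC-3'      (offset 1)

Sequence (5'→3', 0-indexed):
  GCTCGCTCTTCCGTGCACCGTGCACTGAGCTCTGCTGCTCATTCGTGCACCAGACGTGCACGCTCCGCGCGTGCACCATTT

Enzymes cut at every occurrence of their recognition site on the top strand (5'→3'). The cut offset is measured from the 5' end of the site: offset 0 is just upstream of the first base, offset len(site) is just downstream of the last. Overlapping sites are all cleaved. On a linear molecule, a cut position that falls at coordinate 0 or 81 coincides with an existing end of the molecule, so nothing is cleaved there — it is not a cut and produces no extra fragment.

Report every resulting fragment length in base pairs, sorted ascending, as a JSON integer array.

Site scan:
  DwuIX (CGTGCAC, off=3): starts [11, 18, 43, 54, 69] → cuts [14, 21, 46, 57, 72]
  OquIV (GCTC, off=1): starts [0, 4, 28, 36, 61] → cuts [1, 5, 29, 37, 62]

Pooled cuts: [1, 5, 14, 21, 29, 37, 46, 57, 62, 72]

Fragments:
  [0,1): 1 bp
  [1,5): 4 bp
  [5,14): 9 bp
  [14,21): 7 bp
  [21,29): 8 bp
  [29,37): 8 bp
  [37,46): 9 bp
  [46,57): 11 bp
  [57,62): 5 bp
  [62,72): 10 bp
  [72,81): 9 bp

[1,4,5,7,8,8,9,9,9,10,11]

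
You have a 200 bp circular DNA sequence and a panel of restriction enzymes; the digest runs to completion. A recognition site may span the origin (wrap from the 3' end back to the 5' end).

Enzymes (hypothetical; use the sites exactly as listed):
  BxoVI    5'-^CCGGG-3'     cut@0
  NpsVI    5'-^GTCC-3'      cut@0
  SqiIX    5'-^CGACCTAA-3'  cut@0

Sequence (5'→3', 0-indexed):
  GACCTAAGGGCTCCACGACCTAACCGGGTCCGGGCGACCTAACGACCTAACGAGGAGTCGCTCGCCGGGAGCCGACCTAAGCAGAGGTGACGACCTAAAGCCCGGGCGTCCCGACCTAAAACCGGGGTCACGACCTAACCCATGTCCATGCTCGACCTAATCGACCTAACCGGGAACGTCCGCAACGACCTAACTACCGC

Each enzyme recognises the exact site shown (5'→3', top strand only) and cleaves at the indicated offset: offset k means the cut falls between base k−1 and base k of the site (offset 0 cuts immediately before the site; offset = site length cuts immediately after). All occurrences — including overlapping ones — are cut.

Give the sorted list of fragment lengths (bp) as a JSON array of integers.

Site scan:
  BxoVI CCGGG/0: at [23, 29, 64, 101, 121, 169] ⇒ [23, 29, 64, 101, 121, 169]
  NpsVI GTCC/0: at [27, 107, 143, 177] ⇒ [27, 107, 143, 177]
  SqiIX CGACCTAA/0: at [15, 34, 42, 72, 90, 111, 130, 152, 161, 185, 199] ⇒ [15, 34, 42, 72, 90, 111, 130, 152, 161, 185, 199]

All cut coordinates (distinct, sorted): [15, 23, 27, 29, 34, 42, 64, 72, 90, 101, 107, 111, 121, 130, 143, 152, 161, 169, 177, 185, 199]

Fragment lengths:
  15→23: 8 bp
  23→27: 4 bp
  27→29: 2 bp
  29→34: 5 bp
  34→42: 8 bp
  42→64: 22 bp
  64→72: 8 bp
  72→90: 18 bp
  90→101: 11 bp
  101→107: 6 bp
  107→111: 4 bp
  111→121: 10 bp
  121→130: 9 bp
  130→143: 13 bp
  143→152: 9 bp
  152→161: 9 bp
  161→169: 8 bp
  169→177: 8 bp
  177→185: 8 bp
  185→199: 14 bp
  199→15 (wrap): 200-199+15 = 16 bp

[2,4,4,5,6,8,8,8,8,8,8,9,9,9,10,11,13,14,16,18,22]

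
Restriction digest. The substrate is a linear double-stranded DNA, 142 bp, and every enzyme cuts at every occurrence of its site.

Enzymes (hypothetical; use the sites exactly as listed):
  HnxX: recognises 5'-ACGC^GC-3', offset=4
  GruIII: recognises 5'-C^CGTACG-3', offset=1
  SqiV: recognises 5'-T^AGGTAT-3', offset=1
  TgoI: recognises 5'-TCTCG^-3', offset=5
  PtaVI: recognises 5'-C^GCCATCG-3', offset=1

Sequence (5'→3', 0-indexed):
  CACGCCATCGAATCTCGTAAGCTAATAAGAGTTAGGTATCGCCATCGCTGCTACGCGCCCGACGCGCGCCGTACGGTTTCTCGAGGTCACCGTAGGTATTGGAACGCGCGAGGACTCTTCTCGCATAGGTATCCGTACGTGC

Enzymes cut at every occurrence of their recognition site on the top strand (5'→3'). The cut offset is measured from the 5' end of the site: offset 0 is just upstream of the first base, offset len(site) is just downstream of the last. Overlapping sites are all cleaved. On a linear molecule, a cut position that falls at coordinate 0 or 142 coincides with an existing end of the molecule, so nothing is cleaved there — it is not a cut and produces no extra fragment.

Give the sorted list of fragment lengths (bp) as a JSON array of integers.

Scan for sites:
  HnxX (ACGCGC, off=4): starts [52, 61, 103] → cuts [56, 65, 107]
  GruIII (CCGTACG, off=1): starts [68, 132] → cuts [69, 133]
  SqiV (TAGGTAT, off=1): starts [32, 92, 125] → cuts [33, 93, 126]
  TgoI (TCTCG, off=5): starts [12, 78, 118] → cuts [17, 83, 123]
  PtaVI (CGCCATCG, off=1): starts [2, 39] → cuts [3, 40]

All cut coordinates (distinct, sorted): [3, 17, 33, 40, 56, 65, 69, 83, 93, 107, 123, 126, 133]

Fragments:
  [0,3): 3 bp
  [3,17): 14 bp
  [17,33): 16 bp
  [33,40): 7 bp
  [40,56): 16 bp
  [56,65): 9 bp
  [65,69): 4 bp
  [69,83): 14 bp
  [83,93): 10 bp
  [93,107): 14 bp
  [107,123): 16 bp
  [123,126): 3 bp
  [126,133): 7 bp
  [133,142): 9 bp

[3,3,4,7,7,9,9,10,14,14,14,16,16,16]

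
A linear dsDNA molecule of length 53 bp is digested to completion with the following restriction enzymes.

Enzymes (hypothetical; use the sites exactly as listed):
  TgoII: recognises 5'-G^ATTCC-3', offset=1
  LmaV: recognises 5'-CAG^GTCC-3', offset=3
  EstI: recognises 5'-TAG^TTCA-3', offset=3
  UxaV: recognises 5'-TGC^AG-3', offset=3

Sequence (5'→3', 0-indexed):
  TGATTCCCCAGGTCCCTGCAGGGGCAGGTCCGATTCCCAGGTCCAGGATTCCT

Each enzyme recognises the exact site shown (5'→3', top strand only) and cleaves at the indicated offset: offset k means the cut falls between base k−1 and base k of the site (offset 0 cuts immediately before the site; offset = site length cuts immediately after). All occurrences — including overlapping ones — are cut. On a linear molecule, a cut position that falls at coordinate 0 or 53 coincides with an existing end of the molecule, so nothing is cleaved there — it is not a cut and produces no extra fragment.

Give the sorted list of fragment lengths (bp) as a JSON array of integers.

[2,5,6,7,8,8,8,9]

Site scan:
  TgoII GATTCC/1: at [1, 31, 46] ⇒ [2, 32, 47]
  LmaV CAGGTCC/3: at [8, 24, 37] ⇒ [11, 27, 40]
  EstI (TAGTTCA, off=3): no sites
  UxaV TGCAG/3: at [16] ⇒ [19]

Pooled cuts: [2, 11, 19, 27, 32, 40, 47]

Fragment lengths:
  [0,2): 2 bp
  [2,11): 9 bp
  [11,19): 8 bp
  [19,27): 8 bp
  [27,32): 5 bp
  [32,40): 8 bp
  [40,47): 7 bp
  [47,53): 6 bp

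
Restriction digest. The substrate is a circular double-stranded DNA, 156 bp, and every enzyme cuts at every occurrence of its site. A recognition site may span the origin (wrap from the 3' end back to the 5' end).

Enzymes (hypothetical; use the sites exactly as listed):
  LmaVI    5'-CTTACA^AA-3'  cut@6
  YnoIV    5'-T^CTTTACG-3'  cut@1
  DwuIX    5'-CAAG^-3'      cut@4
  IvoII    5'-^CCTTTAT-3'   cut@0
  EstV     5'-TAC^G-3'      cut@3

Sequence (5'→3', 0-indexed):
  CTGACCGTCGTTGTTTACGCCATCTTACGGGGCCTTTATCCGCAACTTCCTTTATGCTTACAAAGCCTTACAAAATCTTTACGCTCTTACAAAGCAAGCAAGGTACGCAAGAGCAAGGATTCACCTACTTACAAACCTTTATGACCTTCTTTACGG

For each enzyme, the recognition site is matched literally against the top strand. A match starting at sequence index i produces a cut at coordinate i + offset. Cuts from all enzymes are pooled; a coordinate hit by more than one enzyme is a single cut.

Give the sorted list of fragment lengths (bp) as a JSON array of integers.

[2,4,4,4,4,5,6,6,6,7,9,10,10,13,14,16,16,20]

Per-enzyme occurrences:
  LmaVI CTTACAAA/6: at [56, 66, 85, 127] ⇒ [62, 72, 91, 133]
  YnoIV TCTTTACG/1: at [75, 147] ⇒ [76, 148]
  DwuIX CAAG/4: at [94, 98, 107, 113] ⇒ [98, 102, 111, 117]
  IvoII CCTTTAT/0: at [32, 48, 135] ⇒ [32, 48, 135]
  EstV TACG/3: at [15, 25, 79, 103, 151] ⇒ [18, 28, 82, 106, 154]

All cut coordinates (distinct, sorted): [18, 28, 32, 48, 62, 72, 76, 82, 91, 98, 102, 106, 111, 117, 133, 135, 148, 154]

Fragment lengths:
  18→28: 10 bp
  28→32: 4 bp
  32→48: 16 bp
  48→62: 14 bp
  62→72: 10 bp
  72→76: 4 bp
  76→82: 6 bp
  82→91: 9 bp
  91→98: 7 bp
  98→102: 4 bp
  102→106: 4 bp
  106→111: 5 bp
  111→117: 6 bp
  117→133: 16 bp
  133→135: 2 bp
  135→148: 13 bp
  148→154: 6 bp
  154→18 (wrap): 156-154+18 = 20 bp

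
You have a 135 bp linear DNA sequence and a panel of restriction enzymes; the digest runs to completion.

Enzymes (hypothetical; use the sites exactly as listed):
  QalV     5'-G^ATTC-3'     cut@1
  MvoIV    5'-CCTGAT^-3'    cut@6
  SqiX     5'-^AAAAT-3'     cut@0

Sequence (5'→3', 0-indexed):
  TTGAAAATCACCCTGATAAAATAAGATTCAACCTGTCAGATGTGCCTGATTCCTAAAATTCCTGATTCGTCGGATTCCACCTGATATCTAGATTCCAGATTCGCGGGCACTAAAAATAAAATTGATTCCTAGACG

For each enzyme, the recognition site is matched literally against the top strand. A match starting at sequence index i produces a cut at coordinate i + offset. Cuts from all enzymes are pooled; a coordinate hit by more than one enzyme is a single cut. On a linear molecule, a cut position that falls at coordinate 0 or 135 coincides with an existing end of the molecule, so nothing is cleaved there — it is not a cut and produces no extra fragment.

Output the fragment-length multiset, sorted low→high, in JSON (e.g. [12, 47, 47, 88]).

Scan for sites:
  QalV (GATTC, off=1): starts [24, 47, 63, 72, 90, 97, 123] → cuts [25, 48, 64, 73, 91, 98, 124]
  MvoIV (CCTGAT, off=6): starts [11, 44, 60, 79] → cuts [17, 50, 66, 85]
  SqiX (AAAAT, off=0): starts [3, 17, 54, 112, 117] → cuts [3, 17, 54, 112, 117]

Pooled cuts: [3, 17, 25, 48, 50, 54, 64, 66, 73, 85, 91, 98, 112, 117, 124]

Fragments:
  [0,3): 3 bp
  [3,17): 14 bp
  [17,25): 8 bp
  [25,48): 23 bp
  [48,50): 2 bp
  [50,54): 4 bp
  [54,64): 10 bp
  [64,66): 2 bp
  [66,73): 7 bp
  [73,85): 12 bp
  [85,91): 6 bp
  [91,98): 7 bp
  [98,112): 14 bp
  [112,117): 5 bp
  [117,124): 7 bp
  [124,135): 11 bp

[2,2,3,4,5,6,7,7,7,8,10,11,12,14,14,23]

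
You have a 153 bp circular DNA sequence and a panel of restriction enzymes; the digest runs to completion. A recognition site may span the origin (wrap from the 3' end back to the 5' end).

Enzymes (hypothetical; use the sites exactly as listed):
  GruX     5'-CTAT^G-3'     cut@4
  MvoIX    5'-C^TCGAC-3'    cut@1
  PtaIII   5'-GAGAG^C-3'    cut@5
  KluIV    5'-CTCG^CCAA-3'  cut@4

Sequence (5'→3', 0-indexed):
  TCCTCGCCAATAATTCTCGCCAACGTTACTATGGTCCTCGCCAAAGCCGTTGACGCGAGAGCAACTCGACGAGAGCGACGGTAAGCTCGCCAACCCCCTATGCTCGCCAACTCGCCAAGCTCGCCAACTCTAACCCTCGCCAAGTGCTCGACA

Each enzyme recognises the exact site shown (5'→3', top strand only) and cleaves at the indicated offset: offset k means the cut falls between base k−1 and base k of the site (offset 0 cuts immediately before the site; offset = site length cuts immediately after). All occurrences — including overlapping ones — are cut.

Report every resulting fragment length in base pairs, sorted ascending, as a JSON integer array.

Per-enzyme occurrences:
  GruX CTATG/4: at [28, 97] ⇒ [32, 101]
  MvoIX CTCGAC/1: at [64, 146] ⇒ [65, 147]
  PtaIII GAGAGC/5: at [56, 70] ⇒ [61, 75]
  KluIV CTCGCCAA/4: at [2, 15, 36, 85, 102, 110, 119, 135] ⇒ [6, 19, 40, 89, 106, 114, 123, 139]

Pooled cuts: [6, 19, 32, 40, 61, 65, 75, 89, 101, 106, 114, 123, 139, 147]

Fragment lengths:
  6→19: 13 bp
  19→32: 13 bp
  32→40: 8 bp
  40→61: 21 bp
  61→65: 4 bp
  65→75: 10 bp
  75→89: 14 bp
  89→101: 12 bp
  101→106: 5 bp
  106→114: 8 bp
  114→123: 9 bp
  123→139: 16 bp
  139→147: 8 bp
  147→6 (wrap): 153-147+6 = 12 bp

[4,5,8,8,8,9,10,12,12,13,13,14,16,21]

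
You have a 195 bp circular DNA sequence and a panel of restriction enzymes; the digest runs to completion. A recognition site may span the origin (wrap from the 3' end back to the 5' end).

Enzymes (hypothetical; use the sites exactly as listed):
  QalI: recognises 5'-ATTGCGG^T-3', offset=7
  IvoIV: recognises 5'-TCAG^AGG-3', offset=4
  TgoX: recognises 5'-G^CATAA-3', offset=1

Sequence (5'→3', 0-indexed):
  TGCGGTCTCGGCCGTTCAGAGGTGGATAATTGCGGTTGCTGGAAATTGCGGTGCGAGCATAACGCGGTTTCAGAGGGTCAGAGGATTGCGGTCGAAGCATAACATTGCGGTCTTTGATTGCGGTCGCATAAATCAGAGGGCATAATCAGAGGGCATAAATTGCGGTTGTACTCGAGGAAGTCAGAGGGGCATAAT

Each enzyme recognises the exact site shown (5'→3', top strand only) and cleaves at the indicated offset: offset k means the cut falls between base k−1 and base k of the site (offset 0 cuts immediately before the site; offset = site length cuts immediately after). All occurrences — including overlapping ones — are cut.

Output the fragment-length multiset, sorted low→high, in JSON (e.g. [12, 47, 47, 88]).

[3,4,4,5,6,6,8,9,10,10,11,12,13,13,14,16,16,16,19]

Scan for sites:
  QalI ATTGCGGT/7: at [28, 44, 84, 103, 116, 158, 193] ⇒ [5, 35, 51, 91, 110, 123, 165]
  IvoIV TCAGAGG/4: at [15, 69, 77, 132, 145, 180] ⇒ [19, 73, 81, 136, 149, 184]
  TgoX GCATAA/1: at [56, 96, 125, 139, 152, 188] ⇒ [57, 97, 126, 140, 153, 189]

All cut coordinates (distinct, sorted): [5, 19, 35, 51, 57, 73, 81, 91, 97, 110, 123, 126, 136, 140, 149, 153, 165, 184, 189]

Fragments:
  5→19: 14 bp
  19→35: 16 bp
  35→51: 16 bp
  51→57: 6 bp
  57→73: 16 bp
  73→81: 8 bp
  81→91: 10 bp
  91→97: 6 bp
  97→110: 13 bp
  110→123: 13 bp
  123→126: 3 bp
  126→136: 10 bp
  136→140: 4 bp
  140→149: 9 bp
  149→153: 4 bp
  153→165: 12 bp
  165→184: 19 bp
  184→189: 5 bp
  189→5 (wrap): 195-189+5 = 11 bp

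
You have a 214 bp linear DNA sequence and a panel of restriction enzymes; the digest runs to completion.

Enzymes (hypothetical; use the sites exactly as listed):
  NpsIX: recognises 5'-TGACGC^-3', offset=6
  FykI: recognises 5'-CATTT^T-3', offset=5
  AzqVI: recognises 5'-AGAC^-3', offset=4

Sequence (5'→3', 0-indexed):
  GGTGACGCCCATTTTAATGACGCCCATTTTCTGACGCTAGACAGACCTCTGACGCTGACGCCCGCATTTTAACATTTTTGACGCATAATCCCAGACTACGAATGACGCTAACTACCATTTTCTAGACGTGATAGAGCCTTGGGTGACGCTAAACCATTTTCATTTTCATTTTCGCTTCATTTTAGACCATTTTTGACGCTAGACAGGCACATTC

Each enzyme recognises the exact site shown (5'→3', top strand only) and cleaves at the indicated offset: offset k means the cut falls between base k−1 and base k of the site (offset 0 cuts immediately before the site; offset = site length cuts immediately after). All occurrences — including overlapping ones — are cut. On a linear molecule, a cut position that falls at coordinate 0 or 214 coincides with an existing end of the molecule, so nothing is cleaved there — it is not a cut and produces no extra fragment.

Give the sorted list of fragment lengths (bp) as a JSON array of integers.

Scan for sites:
  NpsIX (TGACGC, off=6): starts [2, 17, 31, 49, 55, 78, 102, 143, 193] → cuts [8, 23, 37, 55, 61, 84, 108, 149, 199]
  FykI (CATTTT, off=5): starts [9, 24, 64, 72, 115, 154, 160, 166, 177, 187] → cuts [14, 29, 69, 77, 120, 159, 165, 171, 182, 192]
  AzqVI (AGAC, off=4): starts [38, 42, 92, 123, 183, 200] → cuts [42, 46, 96, 127, 187, 204]

Pooled cuts: [8, 14, 23, 29, 37, 42, 46, 55, 61, 69, 77, 84, 96, 108, 120, 127, 149, 159, 165, 171, 182, 187, 192, 199, 204]

Fragment lengths:
  [0,8): 8 bp
  [8,14): 6 bp
  [14,23): 9 bp
  [23,29): 6 bp
  [29,37): 8 bp
  [37,42): 5 bp
  [42,46): 4 bp
  [46,55): 9 bp
  [55,61): 6 bp
  [61,69): 8 bp
  [69,77): 8 bp
  [77,84): 7 bp
  [84,96): 12 bp
  [96,108): 12 bp
  [108,120): 12 bp
  [120,127): 7 bp
  [127,149): 22 bp
  [149,159): 10 bp
  [159,165): 6 bp
  [165,171): 6 bp
  [171,182): 11 bp
  [182,187): 5 bp
  [187,192): 5 bp
  [192,199): 7 bp
  [199,204): 5 bp
  [204,214): 10 bp

[4,5,5,5,5,6,6,6,6,6,7,7,7,8,8,8,8,9,9,10,10,11,12,12,12,22]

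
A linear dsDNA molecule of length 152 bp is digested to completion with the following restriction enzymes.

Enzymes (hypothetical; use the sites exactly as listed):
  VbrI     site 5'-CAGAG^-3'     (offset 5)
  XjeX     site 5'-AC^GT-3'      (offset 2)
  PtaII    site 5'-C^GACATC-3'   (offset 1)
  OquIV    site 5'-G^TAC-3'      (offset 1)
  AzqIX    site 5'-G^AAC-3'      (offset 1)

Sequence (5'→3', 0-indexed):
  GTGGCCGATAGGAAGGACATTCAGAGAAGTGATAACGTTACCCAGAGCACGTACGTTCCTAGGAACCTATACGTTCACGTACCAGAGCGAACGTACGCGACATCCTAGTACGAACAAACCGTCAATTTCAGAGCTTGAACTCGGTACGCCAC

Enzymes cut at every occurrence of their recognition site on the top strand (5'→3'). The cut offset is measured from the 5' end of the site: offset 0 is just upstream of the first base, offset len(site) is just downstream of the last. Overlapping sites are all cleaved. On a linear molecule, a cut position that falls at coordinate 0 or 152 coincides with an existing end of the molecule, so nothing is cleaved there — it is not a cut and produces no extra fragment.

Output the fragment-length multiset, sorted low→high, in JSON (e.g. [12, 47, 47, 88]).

[1,1,1,2,3,3,3,4,4,5,6,7,8,8,9,9,10,10,11,21,26]

Scan for sites:
  VbrI (CAGAG, off=5): starts [21, 42, 82, 128] → cuts [26, 47, 87, 133]
  XjeX (ACGT, off=2): starts [34, 48, 52, 70, 76, 90] → cuts [36, 50, 54, 72, 78, 92]
  PtaII (CGACATC, off=1): starts [97] → cuts [98]
  OquIV (GTAC, off=1): starts [50, 78, 92, 107, 143] → cuts [51, 79, 93, 108, 144]
  AzqIX (GAAC, off=1): starts [62, 88, 111, 136] → cuts [63, 89, 112, 137]

All cut coordinates (distinct, sorted): [26, 36, 47, 50, 51, 54, 63, 72, 78, 79, 87, 89, 92, 93, 98, 108, 112, 133, 137, 144]

Fragment lengths:
  [0,26): 26 bp
  [26,36): 10 bp
  [36,47): 11 bp
  [47,50): 3 bp
  [50,51): 1 bp
  [51,54): 3 bp
  [54,63): 9 bp
  [63,72): 9 bp
  [72,78): 6 bp
  [78,79): 1 bp
  [79,87): 8 bp
  [87,89): 2 bp
  [89,92): 3 bp
  [92,93): 1 bp
  [93,98): 5 bp
  [98,108): 10 bp
  [108,112): 4 bp
  [112,133): 21 bp
  [133,137): 4 bp
  [137,144): 7 bp
  [144,152): 8 bp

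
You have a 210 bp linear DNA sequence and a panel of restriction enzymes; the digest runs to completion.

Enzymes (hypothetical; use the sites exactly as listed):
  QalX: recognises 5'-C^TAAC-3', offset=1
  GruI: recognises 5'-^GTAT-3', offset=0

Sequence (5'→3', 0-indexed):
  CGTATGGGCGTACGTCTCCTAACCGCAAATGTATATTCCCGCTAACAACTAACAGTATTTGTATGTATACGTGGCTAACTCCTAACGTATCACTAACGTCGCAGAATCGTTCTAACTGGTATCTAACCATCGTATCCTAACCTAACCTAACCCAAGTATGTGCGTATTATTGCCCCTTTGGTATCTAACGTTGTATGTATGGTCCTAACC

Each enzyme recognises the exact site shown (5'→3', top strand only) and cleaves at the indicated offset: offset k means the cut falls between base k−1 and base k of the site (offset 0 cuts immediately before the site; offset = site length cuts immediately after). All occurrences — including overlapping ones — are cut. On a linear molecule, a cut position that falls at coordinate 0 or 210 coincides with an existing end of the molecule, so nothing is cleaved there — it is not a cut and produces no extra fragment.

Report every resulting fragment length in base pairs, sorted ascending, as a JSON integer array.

[1,4,4,4,5,5,5,5,5,5,6,6,6,7,7,7,7,8,8,8,9,11,11,12,17,18,19]

Scan for sites:
  QalX (CTAAC, off=1): starts [18, 41, 48, 74, 81, 92, 111, 122, 136, 141, 146, 184, 204] → cuts [19, 42, 49, 75, 82, 93, 112, 123, 137, 142, 147, 185, 205]
  GruI (GTAT, off=0): starts [1, 30, 54, 60, 64, 86, 118, 131, 155, 163, 180, 192, 196] → cuts [1, 30, 54, 60, 64, 86, 118, 131, 155, 163, 180, 192, 196]

All cut coordinates (distinct, sorted): [1, 19, 30, 42, 49, 54, 60, 64, 75, 82, 86, 93, 112, 118, 123, 131, 137, 142, 147, 155, 163, 180, 185, 192, 196, 205]

Fragment lengths:
  [0,1): 1 bp
  [1,19): 18 bp
  [19,30): 11 bp
  [30,42): 12 bp
  [42,49): 7 bp
  [49,54): 5 bp
  [54,60): 6 bp
  [60,64): 4 bp
  [64,75): 11 bp
  [75,82): 7 bp
  [82,86): 4 bp
  [86,93): 7 bp
  [93,112): 19 bp
  [112,118): 6 bp
  [118,123): 5 bp
  [123,131): 8 bp
  [131,137): 6 bp
  [137,142): 5 bp
  [142,147): 5 bp
  [147,155): 8 bp
  [155,163): 8 bp
  [163,180): 17 bp
  [180,185): 5 bp
  [185,192): 7 bp
  [192,196): 4 bp
  [196,205): 9 bp
  [205,210): 5 bp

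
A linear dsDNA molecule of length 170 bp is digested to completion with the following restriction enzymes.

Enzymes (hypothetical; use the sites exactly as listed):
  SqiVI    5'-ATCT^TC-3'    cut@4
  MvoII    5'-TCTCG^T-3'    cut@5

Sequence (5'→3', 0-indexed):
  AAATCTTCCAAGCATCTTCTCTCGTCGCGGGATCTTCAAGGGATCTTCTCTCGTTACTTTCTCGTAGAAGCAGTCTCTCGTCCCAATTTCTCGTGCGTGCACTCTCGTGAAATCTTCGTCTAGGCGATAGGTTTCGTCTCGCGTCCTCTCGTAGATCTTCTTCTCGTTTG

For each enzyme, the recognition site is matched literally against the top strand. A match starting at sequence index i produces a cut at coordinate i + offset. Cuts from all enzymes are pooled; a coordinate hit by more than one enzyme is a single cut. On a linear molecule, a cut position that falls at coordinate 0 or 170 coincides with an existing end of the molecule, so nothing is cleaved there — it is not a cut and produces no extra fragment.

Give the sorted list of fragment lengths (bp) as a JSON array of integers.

[4,6,7,7,7,8,8,11,11,11,11,13,14,16,36]

Scan for sites:
  SqiVI (ATCTTC, off=4): starts [2, 13, 31, 42, 111, 154] → cuts [6, 17, 35, 46, 115, 158]
  MvoII (TCTCGT, off=5): starts [19, 48, 59, 75, 88, 102, 146, 161] → cuts [24, 53, 64, 80, 93, 107, 151, 166]

Pooled cuts: [6, 17, 24, 35, 46, 53, 64, 80, 93, 107, 115, 151, 158, 166]

Fragment lengths:
  [0,6): 6 bp
  [6,17): 11 bp
  [17,24): 7 bp
  [24,35): 11 bp
  [35,46): 11 bp
  [46,53): 7 bp
  [53,64): 11 bp
  [64,80): 16 bp
  [80,93): 13 bp
  [93,107): 14 bp
  [107,115): 8 bp
  [115,151): 36 bp
  [151,158): 7 bp
  [158,166): 8 bp
  [166,170): 4 bp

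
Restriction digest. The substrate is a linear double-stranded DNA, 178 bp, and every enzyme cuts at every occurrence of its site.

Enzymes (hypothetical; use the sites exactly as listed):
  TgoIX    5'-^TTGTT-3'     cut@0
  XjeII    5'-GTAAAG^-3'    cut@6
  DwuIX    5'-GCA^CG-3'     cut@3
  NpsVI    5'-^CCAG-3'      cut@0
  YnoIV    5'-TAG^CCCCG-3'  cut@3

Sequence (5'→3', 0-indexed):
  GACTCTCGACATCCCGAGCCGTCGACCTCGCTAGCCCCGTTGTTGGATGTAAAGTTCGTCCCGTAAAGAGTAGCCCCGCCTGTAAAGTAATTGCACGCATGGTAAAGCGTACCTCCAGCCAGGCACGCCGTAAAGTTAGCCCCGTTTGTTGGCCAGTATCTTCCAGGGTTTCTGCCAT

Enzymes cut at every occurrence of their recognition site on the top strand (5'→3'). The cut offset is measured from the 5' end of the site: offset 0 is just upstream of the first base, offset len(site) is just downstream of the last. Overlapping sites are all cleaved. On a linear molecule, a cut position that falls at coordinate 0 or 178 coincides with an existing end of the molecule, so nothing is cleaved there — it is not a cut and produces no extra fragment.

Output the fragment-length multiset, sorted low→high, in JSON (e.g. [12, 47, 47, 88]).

Site scan:
  TgoIX TTGTT/0: at [39, 145] ⇒ [39, 145]
  XjeII GTAAAG/6: at [48, 62, 81, 101, 129] ⇒ [54, 68, 87, 107, 135]
  DwuIX GCACG/3: at [92, 122] ⇒ [95, 125]
  NpsVI CCAG/0: at [114, 118, 152, 162] ⇒ [114, 118, 152, 162]
  YnoIV TAGCCCCG/3: at [31, 70, 136] ⇒ [34, 73, 139]

Pooled cuts: [34, 39, 54, 68, 73, 87, 95, 107, 114, 118, 125, 135, 139, 145, 152, 162]

Fragments:
  [0,34): 34 bp
  [34,39): 5 bp
  [39,54): 15 bp
  [54,68): 14 bp
  [68,73): 5 bp
  [73,87): 14 bp
  [87,95): 8 bp
  [95,107): 12 bp
  [107,114): 7 bp
  [114,118): 4 bp
  [118,125): 7 bp
  [125,135): 10 bp
  [135,139): 4 bp
  [139,145): 6 bp
  [145,152): 7 bp
  [152,162): 10 bp
  [162,178): 16 bp

[4,4,5,5,6,7,7,7,8,10,10,12,14,14,15,16,34]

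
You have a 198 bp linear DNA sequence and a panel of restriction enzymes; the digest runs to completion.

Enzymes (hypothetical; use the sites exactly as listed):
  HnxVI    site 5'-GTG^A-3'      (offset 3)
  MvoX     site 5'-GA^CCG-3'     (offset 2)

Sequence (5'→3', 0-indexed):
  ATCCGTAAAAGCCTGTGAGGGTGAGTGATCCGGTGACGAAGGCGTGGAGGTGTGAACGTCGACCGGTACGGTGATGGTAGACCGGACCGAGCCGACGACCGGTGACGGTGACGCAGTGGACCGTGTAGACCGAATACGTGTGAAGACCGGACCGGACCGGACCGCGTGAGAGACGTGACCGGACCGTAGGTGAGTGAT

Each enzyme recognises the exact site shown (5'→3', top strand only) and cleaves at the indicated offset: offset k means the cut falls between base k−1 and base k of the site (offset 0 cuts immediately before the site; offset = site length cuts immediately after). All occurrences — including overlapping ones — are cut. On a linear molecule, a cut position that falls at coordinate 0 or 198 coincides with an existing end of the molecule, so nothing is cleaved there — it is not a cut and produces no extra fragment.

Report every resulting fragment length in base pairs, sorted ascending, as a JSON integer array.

Per-enzyme occurrences:
  HnxVI (GTGA, off=3): starts [14, 20, 24, 32, 51, 70, 101, 107, 139, 165, 174, 189, 193] → cuts [17, 23, 27, 35, 54, 73, 104, 110, 142, 168, 177, 192, 196]
  MvoX (GACCG, off=2): starts [60, 79, 84, 96, 118, 127, 144, 149, 154, 159, 176, 181] → cuts [62, 81, 86, 98, 120, 129, 146, 151, 156, 161, 178, 183]

All cut coordinates (distinct, sorted): [17, 23, 27, 35, 54, 62, 73, 81, 86, 98, 104, 110, 120, 129, 142, 146, 151, 156, 161, 168, 177, 178, 183, 192, 196]

Fragment lengths:
  [0,17): 17 bp
  [17,23): 6 bp
  [23,27): 4 bp
  [27,35): 8 bp
  [35,54): 19 bp
  [54,62): 8 bp
  [62,73): 11 bp
  [73,81): 8 bp
  [81,86): 5 bp
  [86,98): 12 bp
  [98,104): 6 bp
  [104,110): 6 bp
  [110,120): 10 bp
  [120,129): 9 bp
  [129,142): 13 bp
  [142,146): 4 bp
  [146,151): 5 bp
  [151,156): 5 bp
  [156,161): 5 bp
  [161,168): 7 bp
  [168,177): 9 bp
  [177,178): 1 bp
  [178,183): 5 bp
  [183,192): 9 bp
  [192,196): 4 bp
  [196,198): 2 bp

[1,2,4,4,4,5,5,5,5,5,6,6,6,7,8,8,8,9,9,9,10,11,12,13,17,19]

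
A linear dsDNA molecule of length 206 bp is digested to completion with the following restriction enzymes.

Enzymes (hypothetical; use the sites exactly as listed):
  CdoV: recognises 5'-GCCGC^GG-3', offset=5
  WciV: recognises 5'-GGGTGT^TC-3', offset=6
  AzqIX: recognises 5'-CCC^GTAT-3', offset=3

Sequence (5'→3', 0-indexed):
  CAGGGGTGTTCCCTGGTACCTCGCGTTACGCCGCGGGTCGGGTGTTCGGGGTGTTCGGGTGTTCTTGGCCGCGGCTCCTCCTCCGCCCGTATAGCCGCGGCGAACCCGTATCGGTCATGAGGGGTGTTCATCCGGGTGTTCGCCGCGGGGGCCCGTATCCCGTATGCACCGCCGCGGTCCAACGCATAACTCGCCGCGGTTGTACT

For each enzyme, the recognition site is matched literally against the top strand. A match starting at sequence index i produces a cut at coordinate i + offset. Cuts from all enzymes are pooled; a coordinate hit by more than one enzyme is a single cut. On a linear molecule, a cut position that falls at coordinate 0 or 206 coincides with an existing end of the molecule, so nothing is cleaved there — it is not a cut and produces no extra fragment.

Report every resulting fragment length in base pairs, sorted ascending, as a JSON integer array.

Per-enzyme occurrences:
  CdoV GCCGCGG/5: at [29, 67, 93, 141, 170, 192] ⇒ [34, 72, 98, 146, 175, 197]
  WciV GGGTGTTC/6: at [3, 39, 48, 56, 121, 133] ⇒ [9, 45, 54, 62, 127, 139]
  AzqIX CCCGTAT/3: at [85, 104, 151, 158] ⇒ [88, 107, 154, 161]

Pooled cuts: [9, 34, 45, 54, 62, 72, 88, 98, 107, 127, 139, 146, 154, 161, 175, 197]

Fragments:
  [0,9): 9 bp
  [9,34): 25 bp
  [34,45): 11 bp
  [45,54): 9 bp
  [54,62): 8 bp
  [62,72): 10 bp
  [72,88): 16 bp
  [88,98): 10 bp
  [98,107): 9 bp
  [107,127): 20 bp
  [127,139): 12 bp
  [139,146): 7 bp
  [146,154): 8 bp
  [154,161): 7 bp
  [161,175): 14 bp
  [175,197): 22 bp
  [197,206): 9 bp

[7,7,8,8,9,9,9,9,10,10,11,12,14,16,20,22,25]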